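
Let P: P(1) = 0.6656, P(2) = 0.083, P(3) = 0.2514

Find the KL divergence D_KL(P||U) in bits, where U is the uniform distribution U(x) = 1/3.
0.3953 bits

U(i) = 1/3 for all i

D_KL(P||U) = Σ P(x) log₂(P(x) / (1/3))
           = Σ P(x) log₂(P(x)) + log₂(3)
           = log₂(3) - H(P)

H(P) = -Σ P(x) log₂(P(x)):
  -P(1)·log₂(P(1)) = -(0.6656)·log₂(0.6656) = 0.39089
  -P(2)·log₂(P(2)) = -(0.083)·log₂(0.083) = 0.29803
  -P(3)·log₂(P(3)) = -(0.2514)·log₂(0.2514) = 0.50077
H(P) = 0.39089 + 0.29803 + 0.50077 = 1.18969 bits

log₂(3) = 1.58496 bits

D_KL(P||U) = 1.58496 - 1.18969 = 0.39527 ≈ 0.3953 bits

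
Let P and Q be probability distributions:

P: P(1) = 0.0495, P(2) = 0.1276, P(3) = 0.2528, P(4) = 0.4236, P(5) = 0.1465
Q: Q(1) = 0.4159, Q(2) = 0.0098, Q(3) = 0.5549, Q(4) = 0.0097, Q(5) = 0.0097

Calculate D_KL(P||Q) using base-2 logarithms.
2.9156 bits

D_KL(P||Q) = Σ P(x) log₂(P(x)/Q(x))

Computing term by term:
  P(1)·log₂(P(1)/Q(1)) = 0.0495·log₂(0.0495/0.4159) = -0.15200
  P(2)·log₂(P(2)/Q(2)) = 0.1276·log₂(0.1276/0.0098) = 0.47246
  P(3)·log₂(P(3)/Q(3)) = 0.2528·log₂(0.2528/0.5549) = -0.28673
  P(4)·log₂(P(4)/Q(4)) = 0.4236·log₂(0.4236/0.0097) = 2.30802
  P(5)·log₂(P(5)/Q(5)) = 0.1465·log₂(0.1465/0.0097) = 0.57381

D_KL(P||Q) = -0.15200 + 0.47246 - 0.28673 + 2.30802 + 0.57381 = 2.91556 ≈ 2.9156 bits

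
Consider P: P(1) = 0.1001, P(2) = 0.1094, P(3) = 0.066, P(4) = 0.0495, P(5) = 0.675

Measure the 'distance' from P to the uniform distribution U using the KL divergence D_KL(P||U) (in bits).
0.7841 bits

U(i) = 1/5 for all i

D_KL(P||U) = Σ P(x) log₂(P(x) / (1/5))
           = Σ P(x) log₂(P(x)) + log₂(5)
           = log₂(5) - H(P)

H(P) = -Σ P(x) log₂(P(x)):
  -P(1)·log₂(P(1)) = -(0.1001)·log₂(0.1001) = 0.33238
  -P(2)·log₂(P(2)) = -(0.1094)·log₂(0.1094) = 0.34924
  -P(3)·log₂(P(3)) = -(0.066)·log₂(0.066) = 0.25881
  -P(4)·log₂(P(4)) = -(0.0495)·log₂(0.0495) = 0.21465
  -P(5)·log₂(P(5)) = -(0.675)·log₂(0.675) = 0.38275
H(P) = 0.33238 + 0.34924 + 0.25881 + 0.21465 + 0.38275 = 1.53783 bits

log₂(5) = 2.32193 bits

D_KL(P||U) = 2.32193 - 1.53783 = 0.78410 ≈ 0.7841 bits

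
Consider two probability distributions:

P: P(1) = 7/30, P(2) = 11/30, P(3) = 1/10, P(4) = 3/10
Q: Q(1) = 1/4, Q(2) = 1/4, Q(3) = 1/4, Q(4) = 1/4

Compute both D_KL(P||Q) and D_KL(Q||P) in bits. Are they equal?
D_KL(P||Q) = 0.1261 bits, D_KL(Q||P) = 0.1515 bits. No, they are not equal.

D_KL(P||Q) = Σ P(x) log₂(P(x)/Q(x))

Computing term by term:
  P(1)·log₂(P(1)/Q(1)) = (7/30)·log₂((7/30)/(1/4)) = -0.02322
  P(2)·log₂(P(2)/Q(2)) = (11/30)·log₂((11/30)/(1/4)) = 0.20260
  P(3)·log₂(P(3)/Q(3)) = (1/10)·log₂((1/10)/(1/4)) = -0.13219
  P(4)·log₂(P(4)/Q(4)) = (3/10)·log₂((3/10)/(1/4)) = 0.07891

D_KL(P||Q) = -0.02322 + 0.20260 - 0.13219 + 0.07891 = 0.12610 ≈ 0.1261 bits

D_KL(Q||P) = Σ Q(x) log₂(Q(x)/P(x))

Computing term by term:
  Q(1)·log₂(Q(1)/P(1)) = (1/4)·log₂((1/4)/(7/30)) = 0.02488
  Q(2)·log₂(Q(2)/P(2)) = (1/4)·log₂((1/4)/(11/30)) = -0.13814
  Q(3)·log₂(Q(3)/P(3)) = (1/4)·log₂((1/4)/(1/10)) = 0.33048
  Q(4)·log₂(Q(4)/P(4)) = (1/4)·log₂((1/4)/(3/10)) = -0.06576

D_KL(Q||P) = 0.02488 - 0.13814 + 0.33048 - 0.06576 = 0.15146 ≈ 0.1515 bits

These are NOT equal (difference: 0.0254 bits). KL divergence is asymmetric: D_KL(P||Q) ≠ D_KL(Q||P) in general.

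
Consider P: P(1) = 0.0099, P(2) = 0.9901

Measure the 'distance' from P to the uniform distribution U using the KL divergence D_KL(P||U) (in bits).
0.9199 bits

U(i) = 1/2 for all i

D_KL(P||U) = Σ P(x) log₂(P(x) / (1/2))
           = Σ P(x) log₂(P(x)) + log₂(2)
           = log₂(2) - H(P)

H(P) = -Σ P(x) log₂(P(x)):
  -P(1)·log₂(P(1)) = -(0.0099)·log₂(0.0099) = 0.06592
  -P(2)·log₂(P(2)) = -(0.9901)·log₂(0.9901) = 0.01421
H(P) = 0.06592 + 0.01421 = 0.08013 bits

log₂(2) = 1.00000 bits

D_KL(P||U) = 1.00000 - 0.08013 = 0.91987 ≈ 0.9199 bits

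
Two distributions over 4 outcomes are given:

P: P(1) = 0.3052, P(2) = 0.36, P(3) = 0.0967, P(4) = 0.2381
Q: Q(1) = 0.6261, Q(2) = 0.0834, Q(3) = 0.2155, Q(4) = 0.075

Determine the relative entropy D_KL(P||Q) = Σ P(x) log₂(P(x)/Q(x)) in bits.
0.7282 bits

D_KL(P||Q) = Σ P(x) log₂(P(x)/Q(x))

Computing term by term:
  P(1)·log₂(P(1)/Q(1)) = 0.3052·log₂(0.3052/0.6261) = -0.31638
  P(2)·log₂(P(2)/Q(2)) = 0.36·log₂(0.36/0.0834) = 0.75956
  P(3)·log₂(P(3)/Q(3)) = 0.0967·log₂(0.0967/0.2155) = -0.11179
  P(4)·log₂(P(4)/Q(4)) = 0.2381·log₂(0.2381/0.075) = 0.39682

D_KL(P||Q) = -0.31638 + 0.75956 - 0.11179 + 0.39682 = 0.72821 ≈ 0.7282 bits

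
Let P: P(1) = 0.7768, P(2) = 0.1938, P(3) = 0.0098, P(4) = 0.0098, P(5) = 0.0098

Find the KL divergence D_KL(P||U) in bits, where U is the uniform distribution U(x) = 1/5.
1.3839 bits

U(i) = 1/5 for all i

D_KL(P||U) = Σ P(x) log₂(P(x) / (1/5))
           = Σ P(x) log₂(P(x)) + log₂(5)
           = log₂(5) - H(P)

H(P) = -Σ P(x) log₂(P(x)):
  -P(1)·log₂(P(1)) = -(0.7768)·log₂(0.7768) = 0.28305
  -P(2)·log₂(P(2)) = -(0.1938)·log₂(0.1938) = 0.45879
  -P(3)·log₂(P(3)) = -(0.0098)·log₂(0.0098) = 0.06540
  -P(4)·log₂(P(4)) = -(0.0098)·log₂(0.0098) = 0.06540
  -P(5)·log₂(P(5)) = -(0.0098)·log₂(0.0098) = 0.06540
H(P) = 0.28305 + 0.45879 + 0.06540 + 0.06540 + 0.06540 = 0.93804 bits

log₂(5) = 2.32193 bits

D_KL(P||U) = 2.32193 - 0.93804 = 1.38389 ≈ 1.3839 bits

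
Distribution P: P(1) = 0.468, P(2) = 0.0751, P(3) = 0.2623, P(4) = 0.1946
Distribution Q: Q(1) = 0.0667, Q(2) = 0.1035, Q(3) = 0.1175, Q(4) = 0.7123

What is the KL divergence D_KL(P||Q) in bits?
1.2203 bits

D_KL(P||Q) = Σ P(x) log₂(P(x)/Q(x))

Computing term by term:
  P(1)·log₂(P(1)/Q(1)) = 0.468·log₂(0.468/0.0667) = 1.31543
  P(2)·log₂(P(2)/Q(2)) = 0.0751·log₂(0.0751/0.1035) = -0.03475
  P(3)·log₂(P(3)/Q(3)) = 0.2623·log₂(0.2623/0.1175) = 0.30389
  P(4)·log₂(P(4)/Q(4)) = 0.1946·log₂(0.1946/0.7123) = -0.36429

D_KL(P||Q) = 1.31543 - 0.03475 + 0.30389 - 0.36429 = 1.22028 ≈ 1.2203 bits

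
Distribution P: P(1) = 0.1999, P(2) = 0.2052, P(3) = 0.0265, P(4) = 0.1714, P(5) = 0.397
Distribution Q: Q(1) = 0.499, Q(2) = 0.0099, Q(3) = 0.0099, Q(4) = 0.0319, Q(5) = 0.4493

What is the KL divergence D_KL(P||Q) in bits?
1.0161 bits

D_KL(P||Q) = Σ P(x) log₂(P(x)/Q(x))

Computing term by term:
  P(1)·log₂(P(1)/Q(1)) = 0.1999·log₂(0.1999/0.499) = -0.26382
  P(2)·log₂(P(2)/Q(2)) = 0.2052·log₂(0.2052/0.0099) = 0.89743
  P(3)·log₂(P(3)/Q(3)) = 0.0265·log₂(0.0265/0.0099) = 0.03764
  P(4)·log₂(P(4)/Q(4)) = 0.1714·log₂(0.1714/0.0319) = 0.41577
  P(5)·log₂(P(5)/Q(5)) = 0.397·log₂(0.397/0.4493) = -0.07088

D_KL(P||Q) = -0.26382 + 0.89743 + 0.03764 + 0.41577 - 0.07088 = 1.01614 ≈ 1.0161 bits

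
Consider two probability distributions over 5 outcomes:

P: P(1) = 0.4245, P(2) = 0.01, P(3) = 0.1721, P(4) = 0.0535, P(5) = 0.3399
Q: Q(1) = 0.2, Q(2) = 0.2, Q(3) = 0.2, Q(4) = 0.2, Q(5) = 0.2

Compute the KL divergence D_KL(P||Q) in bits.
0.5387 bits

D_KL(P||Q) = Σ P(x) log₂(P(x)/Q(x))

Computing term by term:
  P(1)·log₂(P(1)/Q(1)) = 0.4245·log₂(0.4245/0.2) = 0.46091
  P(2)·log₂(P(2)/Q(2)) = 0.01·log₂(0.01/0.2) = -0.04322
  P(3)·log₂(P(3)/Q(3)) = 0.1721·log₂(0.1721/0.2) = -0.03730
  P(4)·log₂(P(4)/Q(4)) = 0.0535·log₂(0.0535/0.2) = -0.10178
  P(5)·log₂(P(5)/Q(5)) = 0.3399·log₂(0.3399/0.2) = 0.26006

D_KL(P||Q) = 0.46091 - 0.04322 - 0.03730 - 0.10178 + 0.26006 = 0.53867 ≈ 0.5387 bits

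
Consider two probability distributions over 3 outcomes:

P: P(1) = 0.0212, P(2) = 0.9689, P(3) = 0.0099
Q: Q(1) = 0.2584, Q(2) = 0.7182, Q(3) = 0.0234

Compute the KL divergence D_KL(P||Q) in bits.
0.3298 bits

D_KL(P||Q) = Σ P(x) log₂(P(x)/Q(x))

Computing term by term:
  P(1)·log₂(P(1)/Q(1)) = 0.0212·log₂(0.0212/0.2584) = -0.07648
  P(2)·log₂(P(2)/Q(2)) = 0.9689·log₂(0.9689/0.7182) = 0.41853
  P(3)·log₂(P(3)/Q(3)) = 0.0099·log₂(0.0099/0.0234) = -0.01229

D_KL(P||Q) = -0.07648 + 0.41853 - 0.01229 = 0.32976 ≈ 0.3298 bits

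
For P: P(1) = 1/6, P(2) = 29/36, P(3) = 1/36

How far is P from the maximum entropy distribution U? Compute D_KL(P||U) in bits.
0.7592 bits

U(i) = 1/3 for all i

D_KL(P||U) = Σ P(x) log₂(P(x) / (1/3))
           = Σ P(x) log₂(P(x)) + log₂(3)
           = log₂(3) - H(P)

H(P) = -Σ P(x) log₂(P(x)):
  -P(1)·log₂(P(1)) = -(1/6)·log₂(1/6) = 0.43083
  -P(2)·log₂(P(2)) = -(29/36)·log₂(29/36) = 0.25129
  -P(3)·log₂(P(3)) = -(1/36)·log₂(1/36) = 0.14361
H(P) = 0.43083 + 0.25129 + 0.14361 = 0.82573 bits

log₂(3) = 1.58496 bits

D_KL(P||U) = 1.58496 - 0.82573 = 0.75923 ≈ 0.7592 bits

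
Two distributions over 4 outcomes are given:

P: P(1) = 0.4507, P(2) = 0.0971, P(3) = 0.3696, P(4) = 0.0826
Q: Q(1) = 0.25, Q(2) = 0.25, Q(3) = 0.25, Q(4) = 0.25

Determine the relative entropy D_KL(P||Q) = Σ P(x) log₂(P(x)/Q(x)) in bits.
0.3272 bits

D_KL(P||Q) = Σ P(x) log₂(P(x)/Q(x))

Computing term by term:
  P(1)·log₂(P(1)/Q(1)) = 0.4507·log₂(0.4507/0.25) = 0.38320
  P(2)·log₂(P(2)/Q(2)) = 0.0971·log₂(0.0971/0.25) = -0.13248
  P(3)·log₂(P(3)/Q(3)) = 0.3696·log₂(0.3696/0.25) = 0.20847
  P(4)·log₂(P(4)/Q(4)) = 0.0826·log₂(0.0826/0.25) = -0.13197

D_KL(P||Q) = 0.38320 - 0.13248 + 0.20847 - 0.13197 = 0.32722 ≈ 0.3272 bits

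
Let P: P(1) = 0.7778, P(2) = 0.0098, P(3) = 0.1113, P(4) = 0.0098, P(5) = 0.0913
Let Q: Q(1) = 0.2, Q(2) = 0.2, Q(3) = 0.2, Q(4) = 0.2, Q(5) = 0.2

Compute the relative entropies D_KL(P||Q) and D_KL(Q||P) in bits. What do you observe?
D_KL(P||Q) = 1.2413 bits, D_KL(Q||P) = 1.7439 bits. The two directions give different values (D_KL(Q||P) exceeds D_KL(P||Q) by 0.5026 bits): KL divergence is asymmetric.

D_KL(P||Q) = Σ P(x) log₂(P(x)/Q(x))

Computing term by term:
  P(1)·log₂(P(1)/Q(1)) = 0.7778·log₂(0.7778/0.2) = 1.52402
  P(2)·log₂(P(2)/Q(2)) = 0.0098·log₂(0.0098/0.2) = -0.04264
  P(3)·log₂(P(3)/Q(3)) = 0.1113·log₂(0.1113/0.2) = -0.09411
  P(4)·log₂(P(4)/Q(4)) = 0.0098·log₂(0.0098/0.2) = -0.04264
  P(5)·log₂(P(5)/Q(5)) = 0.0913·log₂(0.0913/0.2) = -0.10329

D_KL(P||Q) = 1.52402 - 0.04264 - 0.09411 - 0.04264 - 0.10329 = 1.24134 ≈ 1.2413 bits

D_KL(Q||P) = Σ Q(x) log₂(Q(x)/P(x))

Computing term by term:
  Q(1)·log₂(Q(1)/P(1)) = 0.2·log₂(0.2/0.7778) = -0.39188
  Q(2)·log₂(Q(2)/P(2)) = 0.2·log₂(0.2/0.0098) = 0.87021
  Q(3)·log₂(Q(3)/P(3)) = 0.2·log₂(0.2/0.1113) = 0.16911
  Q(4)·log₂(Q(4)/P(4)) = 0.2·log₂(0.2/0.0098) = 0.87021
  Q(5)·log₂(Q(5)/P(5)) = 0.2·log₂(0.2/0.0913) = 0.22626

D_KL(Q||P) = -0.39188 + 0.87021 + 0.16911 + 0.87021 + 0.22626 = 1.74391 ≈ 1.7439 bits

These are NOT equal (difference: 0.5026 bits). KL divergence is asymmetric: D_KL(P||Q) ≠ D_KL(Q||P) in general.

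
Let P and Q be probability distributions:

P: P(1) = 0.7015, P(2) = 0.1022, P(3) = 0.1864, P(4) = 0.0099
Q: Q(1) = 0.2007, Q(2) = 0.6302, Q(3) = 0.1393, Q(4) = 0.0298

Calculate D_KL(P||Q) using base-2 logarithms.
1.0609 bits

D_KL(P||Q) = Σ P(x) log₂(P(x)/Q(x))

Computing term by term:
  P(1)·log₂(P(1)/Q(1)) = 0.7015·log₂(0.7015/0.2007) = 1.26649
  P(2)·log₂(P(2)/Q(2)) = 0.1022·log₂(0.1022/0.6302) = -0.26822
  P(3)·log₂(P(3)/Q(3)) = 0.1864·log₂(0.1864/0.1393) = 0.07833
  P(4)·log₂(P(4)/Q(4)) = 0.0099·log₂(0.0099/0.0298) = -0.01574

D_KL(P||Q) = 1.26649 - 0.26822 + 0.07833 - 0.01574 = 1.06086 ≈ 1.0609 bits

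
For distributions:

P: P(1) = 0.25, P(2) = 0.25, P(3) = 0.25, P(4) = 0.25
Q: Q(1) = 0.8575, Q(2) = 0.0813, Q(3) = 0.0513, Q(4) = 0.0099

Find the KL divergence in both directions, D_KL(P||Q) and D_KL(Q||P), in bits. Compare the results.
D_KL(P||Q) = 1.6964 bits, D_KL(Q||P) = 1.2297 bits. D_KL(P||Q) is larger than D_KL(Q||P) by 0.4667 bits; the two directions differ.

D_KL(P||Q) = Σ P(x) log₂(P(x)/Q(x))

Computing term by term:
  P(1)·log₂(P(1)/Q(1)) = 0.25·log₂(0.25/0.8575) = -0.44455
  P(2)·log₂(P(2)/Q(2)) = 0.25·log₂(0.25/0.0813) = 0.40515
  P(3)·log₂(P(3)/Q(3)) = 0.25·log₂(0.25/0.0513) = 0.57122
  P(4)·log₂(P(4)/Q(4)) = 0.25·log₂(0.25/0.0099) = 1.16459

D_KL(P||Q) = -0.44455 + 0.40515 + 0.57122 + 1.16459 = 1.69641 ≈ 1.6964 bits

D_KL(Q||P) = Σ Q(x) log₂(Q(x)/P(x))

Computing term by term:
  Q(1)·log₂(Q(1)/P(1)) = 0.8575·log₂(0.8575/0.25) = 1.52481
  Q(2)·log₂(Q(2)/P(2)) = 0.0813·log₂(0.0813/0.25) = -0.13175
  Q(3)·log₂(Q(3)/P(3)) = 0.0513·log₂(0.0513/0.25) = -0.11722
  Q(4)·log₂(Q(4)/P(4)) = 0.0099·log₂(0.0099/0.25) = -0.04612

D_KL(Q||P) = 1.52481 - 0.13175 - 0.11722 - 0.04612 = 1.22972 ≈ 1.2297 bits

These are NOT equal (difference: 0.4667 bits). KL divergence is asymmetric: D_KL(P||Q) ≠ D_KL(Q||P) in general.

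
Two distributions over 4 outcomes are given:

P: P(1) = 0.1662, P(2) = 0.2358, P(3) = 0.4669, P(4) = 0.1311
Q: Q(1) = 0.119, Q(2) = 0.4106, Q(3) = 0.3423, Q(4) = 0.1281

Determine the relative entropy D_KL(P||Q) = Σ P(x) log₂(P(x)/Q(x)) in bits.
0.1049 bits

D_KL(P||Q) = Σ P(x) log₂(P(x)/Q(x))

Computing term by term:
  P(1)·log₂(P(1)/Q(1)) = 0.1662·log₂(0.1662/0.119) = 0.08010
  P(2)·log₂(P(2)/Q(2)) = 0.2358·log₂(0.2358/0.4106) = -0.18868
  P(3)·log₂(P(3)/Q(3)) = 0.4669·log₂(0.4669/0.3423) = 0.20910
  P(4)·log₂(P(4)/Q(4)) = 0.1311·log₂(0.1311/0.1281) = 0.00438

D_KL(P||Q) = 0.08010 - 0.18868 + 0.20910 + 0.00438 = 0.10490 ≈ 0.1049 bits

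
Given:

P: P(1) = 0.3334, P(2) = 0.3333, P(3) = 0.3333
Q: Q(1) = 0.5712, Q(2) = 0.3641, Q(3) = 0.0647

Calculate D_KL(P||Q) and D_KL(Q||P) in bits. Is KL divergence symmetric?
D_KL(P||Q) = 0.4868 bits, D_KL(Q||P) = 0.3371 bits. No, KL divergence is not symmetric.

D_KL(P||Q) = Σ P(x) log₂(P(x)/Q(x))

Computing term by term:
  P(1)·log₂(P(1)/Q(1)) = 0.3334·log₂(0.3334/0.5712) = -0.25897
  P(2)·log₂(P(2)/Q(2)) = 0.3333·log₂(0.3333/0.3641) = -0.04250
  P(3)·log₂(P(3)/Q(3)) = 0.3333·log₂(0.3333/0.0647) = 0.78825

D_KL(P||Q) = -0.25897 - 0.04250 + 0.78825 = 0.48678 ≈ 0.4868 bits

D_KL(Q||P) = Σ Q(x) log₂(Q(x)/P(x))

Computing term by term:
  Q(1)·log₂(Q(1)/P(1)) = 0.5712·log₂(0.5712/0.3334) = 0.44367
  Q(2)·log₂(Q(2)/P(2)) = 0.3641·log₂(0.3641/0.3333) = 0.04643
  Q(3)·log₂(Q(3)/P(3)) = 0.0647·log₂(0.0647/0.3333) = -0.15301

D_KL(Q||P) = 0.44367 + 0.04643 - 0.15301 = 0.33709 ≈ 0.3371 bits

These are NOT equal (difference: 0.1497 bits). KL divergence is asymmetric: D_KL(P||Q) ≠ D_KL(Q||P) in general.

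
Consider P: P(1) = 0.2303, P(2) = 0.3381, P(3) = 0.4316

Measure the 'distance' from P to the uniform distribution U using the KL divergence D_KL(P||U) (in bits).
0.0449 bits

U(i) = 1/3 for all i

D_KL(P||U) = Σ P(x) log₂(P(x) / (1/3))
           = Σ P(x) log₂(P(x)) + log₂(3)
           = log₂(3) - H(P)

H(P) = -Σ P(x) log₂(P(x)):
  -P(1)·log₂(P(1)) = -(0.2303)·log₂(0.2303) = 0.48787
  -P(2)·log₂(P(2)) = -(0.3381)·log₂(0.3381) = 0.52895
  -P(3)·log₂(P(3)) = -(0.4316)·log₂(0.4316) = 0.52320
H(P) = 0.48787 + 0.52895 + 0.52320 = 1.54002 bits

log₂(3) = 1.58496 bits

D_KL(P||U) = 1.58496 - 1.54002 = 0.04494 ≈ 0.0449 bits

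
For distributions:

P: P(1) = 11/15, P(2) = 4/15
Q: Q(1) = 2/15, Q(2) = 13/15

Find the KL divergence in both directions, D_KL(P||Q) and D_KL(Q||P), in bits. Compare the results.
D_KL(P||Q) = 1.3501 bits, D_KL(Q||P) = 1.1458 bits. D_KL(P||Q) is larger than D_KL(Q||P) by 0.2043 bits; the two directions differ.

D_KL(P||Q) = Σ P(x) log₂(P(x)/Q(x))

Computing term by term:
  P(1)·log₂(P(1)/Q(1)) = (11/15)·log₂((11/15)/(2/15)) = 1.80358
  P(2)·log₂(P(2)/Q(2)) = (4/15)·log₂((4/15)/(13/15)) = -0.45345

D_KL(P||Q) = 1.80358 - 0.45345 = 1.35013 ≈ 1.3501 bits

D_KL(Q||P) = Σ Q(x) log₂(Q(x)/P(x))

Computing term by term:
  Q(1)·log₂(Q(1)/P(1)) = (2/15)·log₂((2/15)/(11/15)) = -0.32792
  Q(2)·log₂(Q(2)/P(2)) = (13/15)·log₂((13/15)/(4/15)) = 1.47371

D_KL(Q||P) = -0.32792 + 1.47371 = 1.14579 ≈ 1.1458 bits

These are NOT equal (difference: 0.2043 bits). KL divergence is asymmetric: D_KL(P||Q) ≠ D_KL(Q||P) in general.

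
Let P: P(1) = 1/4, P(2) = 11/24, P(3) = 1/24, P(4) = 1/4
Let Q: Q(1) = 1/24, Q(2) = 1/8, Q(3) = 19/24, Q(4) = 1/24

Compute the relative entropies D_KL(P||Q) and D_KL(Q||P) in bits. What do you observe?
D_KL(P||Q) = 1.9746 bits, D_KL(Q||P) = 2.9132 bits. The two directions give different values (D_KL(Q||P) exceeds D_KL(P||Q) by 0.9386 bits): KL divergence is asymmetric.

D_KL(P||Q) = Σ P(x) log₂(P(x)/Q(x))

Computing term by term:
  P(1)·log₂(P(1)/Q(1)) = (1/4)·log₂((1/4)/(1/24)) = 0.64624
  P(2)·log₂(P(2)/Q(2)) = (11/24)·log₂((11/24)/(1/8)) = 0.85913
  P(3)·log₂(P(3)/Q(3)) = (1/24)·log₂((1/24)/(19/24)) = -0.17700
  P(4)·log₂(P(4)/Q(4)) = (1/4)·log₂((1/4)/(1/24)) = 0.64624

D_KL(P||Q) = 0.64624 + 0.85913 - 0.17700 + 0.64624 = 1.97461 ≈ 1.9746 bits

D_KL(Q||P) = Σ Q(x) log₂(Q(x)/P(x))

Computing term by term:
  Q(1)·log₂(Q(1)/P(1)) = (1/24)·log₂((1/24)/(1/4)) = -0.10771
  Q(2)·log₂(Q(2)/P(2)) = (1/8)·log₂((1/8)/(11/24)) = -0.23431
  Q(3)·log₂(Q(3)/P(3)) = (19/24)·log₂((19/24)/(1/24)) = 3.36294
  Q(4)·log₂(Q(4)/P(4)) = (1/24)·log₂((1/24)/(1/4)) = -0.10771

D_KL(Q||P) = -0.10771 - 0.23431 + 3.36294 - 0.10771 = 2.91321 ≈ 2.9132 bits

These are NOT equal (difference: 0.9386 bits). KL divergence is asymmetric: D_KL(P||Q) ≠ D_KL(Q||P) in general.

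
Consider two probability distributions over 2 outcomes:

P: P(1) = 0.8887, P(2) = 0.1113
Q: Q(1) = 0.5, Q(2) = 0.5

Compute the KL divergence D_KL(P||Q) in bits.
0.4962 bits

D_KL(P||Q) = Σ P(x) log₂(P(x)/Q(x))

Computing term by term:
  P(1)·log₂(P(1)/Q(1)) = 0.8887·log₂(0.8887/0.5) = 0.73742
  P(2)·log₂(P(2)/Q(2)) = 0.1113·log₂(0.1113/0.5) = -0.24124

D_KL(P||Q) = 0.73742 - 0.24124 = 0.49618 ≈ 0.4962 bits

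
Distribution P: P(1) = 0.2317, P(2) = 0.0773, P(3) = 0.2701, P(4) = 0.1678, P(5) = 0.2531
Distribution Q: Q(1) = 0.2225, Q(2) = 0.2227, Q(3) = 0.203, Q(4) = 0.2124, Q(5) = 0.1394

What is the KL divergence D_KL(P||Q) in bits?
0.1676 bits

D_KL(P||Q) = Σ P(x) log₂(P(x)/Q(x))

Computing term by term:
  P(1)·log₂(P(1)/Q(1)) = 0.2317·log₂(0.2317/0.2225) = 0.01354
  P(2)·log₂(P(2)/Q(2)) = 0.0773·log₂(0.0773/0.2227) = -0.11800
  P(3)·log₂(P(3)/Q(3)) = 0.2701·log₂(0.2701/0.203) = 0.11128
  P(4)·log₂(P(4)/Q(4)) = 0.1678·log₂(0.1678/0.2124) = -0.05706
  P(5)·log₂(P(5)/Q(5)) = 0.2531·log₂(0.2531/0.1394) = 0.21779

D_KL(P||Q) = 0.01354 - 0.11800 + 0.11128 - 0.05706 + 0.21779 = 0.16755 ≈ 0.1676 bits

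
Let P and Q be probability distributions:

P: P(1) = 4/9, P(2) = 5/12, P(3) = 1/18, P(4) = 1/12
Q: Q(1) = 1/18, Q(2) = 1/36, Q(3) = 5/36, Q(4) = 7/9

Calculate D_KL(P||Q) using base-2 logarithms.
2.6192 bits

D_KL(P||Q) = Σ P(x) log₂(P(x)/Q(x))

Computing term by term:
  P(1)·log₂(P(1)/Q(1)) = (4/9)·log₂((4/9)/(1/18)) = 1.33333
  P(2)·log₂(P(2)/Q(2)) = (5/12)·log₂((5/12)/(1/36)) = 1.62787
  P(3)·log₂(P(3)/Q(3)) = (1/18)·log₂((1/18)/(5/36)) = -0.07344
  P(4)·log₂(P(4)/Q(4)) = (1/12)·log₂((1/12)/(7/9)) = -0.26853

D_KL(P||Q) = 1.33333 + 1.62787 - 0.07344 - 0.26853 = 2.61923 ≈ 2.6192 bits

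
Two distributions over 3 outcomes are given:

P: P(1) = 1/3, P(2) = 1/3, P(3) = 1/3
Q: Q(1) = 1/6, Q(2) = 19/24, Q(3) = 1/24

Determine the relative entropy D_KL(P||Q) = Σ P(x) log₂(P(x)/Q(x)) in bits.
0.9174 bits

D_KL(P||Q) = Σ P(x) log₂(P(x)/Q(x))

Computing term by term:
  P(1)·log₂(P(1)/Q(1)) = (1/3)·log₂((1/3)/(1/6)) = 0.33333
  P(2)·log₂(P(2)/Q(2)) = (1/3)·log₂((1/3)/(19/24)) = -0.41598
  P(3)·log₂(P(3)/Q(3)) = (1/3)·log₂((1/3)/(1/24)) = 1.00000

D_KL(P||Q) = 0.33333 - 0.41598 + 1.00000 = 0.91735 ≈ 0.9174 bits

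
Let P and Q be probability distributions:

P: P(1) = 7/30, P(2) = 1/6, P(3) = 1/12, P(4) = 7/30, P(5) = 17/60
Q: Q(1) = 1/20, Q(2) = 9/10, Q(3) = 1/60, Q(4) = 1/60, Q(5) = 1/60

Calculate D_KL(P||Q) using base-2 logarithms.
2.3531 bits

D_KL(P||Q) = Σ P(x) log₂(P(x)/Q(x))

Computing term by term:
  P(1)·log₂(P(1)/Q(1)) = (7/30)·log₂((7/30)/(1/20)) = 0.51856
  P(2)·log₂(P(2)/Q(2)) = (1/6)·log₂((1/6)/(9/10)) = -0.40549
  P(3)·log₂(P(3)/Q(3)) = (1/12)·log₂((1/12)/(1/60)) = 0.19349
  P(4)·log₂(P(4)/Q(4)) = (7/30)·log₂((7/30)/(1/60)) = 0.88838
  P(5)·log₂(P(5)/Q(5)) = (17/60)·log₂((17/60)/(1/60)) = 1.15811

D_KL(P||Q) = 0.51856 - 0.40549 + 0.19349 + 0.88838 + 1.15811 = 2.35305 ≈ 2.3531 bits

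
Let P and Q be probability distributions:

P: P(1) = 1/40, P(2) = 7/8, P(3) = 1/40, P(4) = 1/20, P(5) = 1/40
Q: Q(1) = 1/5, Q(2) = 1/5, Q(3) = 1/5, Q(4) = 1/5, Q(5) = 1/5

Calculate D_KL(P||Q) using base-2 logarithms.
1.5381 bits

D_KL(P||Q) = Σ P(x) log₂(P(x)/Q(x))

Computing term by term:
  P(1)·log₂(P(1)/Q(1)) = (1/40)·log₂((1/40)/(1/5)) = -0.07500
  P(2)·log₂(P(2)/Q(2)) = (7/8)·log₂((7/8)/(1/5)) = 1.86312
  P(3)·log₂(P(3)/Q(3)) = (1/40)·log₂((1/40)/(1/5)) = -0.07500
  P(4)·log₂(P(4)/Q(4)) = (1/20)·log₂((1/20)/(1/5)) = -0.10000
  P(5)·log₂(P(5)/Q(5)) = (1/40)·log₂((1/40)/(1/5)) = -0.07500

D_KL(P||Q) = -0.07500 + 1.86312 - 0.07500 - 0.10000 - 0.07500 = 1.53812 ≈ 1.5381 bits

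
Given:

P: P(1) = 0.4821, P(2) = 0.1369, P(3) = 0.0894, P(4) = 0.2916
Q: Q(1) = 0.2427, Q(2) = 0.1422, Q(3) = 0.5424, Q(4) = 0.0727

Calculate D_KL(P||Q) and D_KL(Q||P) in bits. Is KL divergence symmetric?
D_KL(P||Q) = 0.8217 bits, D_KL(Q||P) = 1.0326 bits. No, KL divergence is not symmetric.

D_KL(P||Q) = Σ P(x) log₂(P(x)/Q(x))

Computing term by term:
  P(1)·log₂(P(1)/Q(1)) = 0.4821·log₂(0.4821/0.2427) = 0.47736
  P(2)·log₂(P(2)/Q(2)) = 0.1369·log₂(0.1369/0.1422) = -0.00750
  P(3)·log₂(P(3)/Q(3)) = 0.0894·log₂(0.0894/0.5424) = -0.23253
  P(4)·log₂(P(4)/Q(4)) = 0.2916·log₂(0.2916/0.0727) = 0.58436

D_KL(P||Q) = 0.47736 - 0.00750 - 0.23253 + 0.58436 = 0.82169 ≈ 0.8217 bits

D_KL(Q||P) = Σ Q(x) log₂(Q(x)/P(x))

Computing term by term:
  Q(1)·log₂(Q(1)/P(1)) = 0.2427·log₂(0.2427/0.4821) = -0.24031
  Q(2)·log₂(Q(2)/P(2)) = 0.1422·log₂(0.1422/0.1369) = 0.00779
  Q(3)·log₂(Q(3)/P(3)) = 0.5424·log₂(0.5424/0.0894) = 1.41079
  Q(4)·log₂(Q(4)/P(4)) = 0.0727·log₂(0.0727/0.2916) = -0.14569

D_KL(Q||P) = -0.24031 + 0.00779 + 1.41079 - 0.14569 = 1.03258 ≈ 1.0326 bits

These are NOT equal (difference: 0.2109 bits). KL divergence is asymmetric: D_KL(P||Q) ≠ D_KL(Q||P) in general.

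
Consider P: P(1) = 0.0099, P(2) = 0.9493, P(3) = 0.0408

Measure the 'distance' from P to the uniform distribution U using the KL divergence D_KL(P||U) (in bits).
1.2595 bits

U(i) = 1/3 for all i

D_KL(P||U) = Σ P(x) log₂(P(x) / (1/3))
           = Σ P(x) log₂(P(x)) + log₂(3)
           = log₂(3) - H(P)

H(P) = -Σ P(x) log₂(P(x)):
  -P(1)·log₂(P(1)) = -(0.0099)·log₂(0.0099) = 0.06592
  -P(2)·log₂(P(2)) = -(0.9493)·log₂(0.9493) = 0.07126
  -P(3)·log₂(P(3)) = -(0.0408)·log₂(0.0408) = 0.18830
H(P) = 0.06592 + 0.07126 + 0.18830 = 0.32548 bits

log₂(3) = 1.58496 bits

D_KL(P||U) = 1.58496 - 0.32548 = 1.25948 ≈ 1.2595 bits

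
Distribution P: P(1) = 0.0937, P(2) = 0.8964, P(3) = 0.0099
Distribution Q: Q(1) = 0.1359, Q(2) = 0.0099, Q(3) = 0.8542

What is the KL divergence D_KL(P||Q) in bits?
5.7132 bits

D_KL(P||Q) = Σ P(x) log₂(P(x)/Q(x))

Computing term by term:
  P(1)·log₂(P(1)/Q(1)) = 0.0937·log₂(0.0937/0.1359) = -0.05026
  P(2)·log₂(P(2)/Q(2)) = 0.8964·log₂(0.8964/0.0099) = 5.82711
  P(3)·log₂(P(3)/Q(3)) = 0.0099·log₂(0.0099/0.8542) = -0.06367

D_KL(P||Q) = -0.05026 + 5.82711 - 0.06367 = 5.71318 ≈ 5.7132 bits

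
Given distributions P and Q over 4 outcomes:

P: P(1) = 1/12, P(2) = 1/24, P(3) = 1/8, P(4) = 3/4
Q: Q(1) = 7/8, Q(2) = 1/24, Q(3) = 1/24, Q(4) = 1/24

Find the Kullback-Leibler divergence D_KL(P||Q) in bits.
3.0429 bits

D_KL(P||Q) = Σ P(x) log₂(P(x)/Q(x))

Computing term by term:
  P(1)·log₂(P(1)/Q(1)) = (1/12)·log₂((1/12)/(7/8)) = -0.28269
  P(2)·log₂(P(2)/Q(2)) = (1/24)·log₂((1/24)/(1/24)) = 0.00000
  P(3)·log₂(P(3)/Q(3)) = (1/8)·log₂((1/8)/(1/24)) = 0.19812
  P(4)·log₂(P(4)/Q(4)) = (3/4)·log₂((3/4)/(1/24)) = 3.12744

D_KL(P||Q) = -0.28269 + 0.00000 + 0.19812 + 3.12744 = 3.04287 ≈ 3.0429 bits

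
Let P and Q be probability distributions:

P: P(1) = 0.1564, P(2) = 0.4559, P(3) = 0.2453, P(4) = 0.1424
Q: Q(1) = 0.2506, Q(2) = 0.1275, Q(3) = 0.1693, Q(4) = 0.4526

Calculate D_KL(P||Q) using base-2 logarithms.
0.6253 bits

D_KL(P||Q) = Σ P(x) log₂(P(x)/Q(x))

Computing term by term:
  P(1)·log₂(P(1)/Q(1)) = 0.1564·log₂(0.1564/0.2506) = -0.10637
  P(2)·log₂(P(2)/Q(2)) = 0.4559·log₂(0.4559/0.1275) = 0.83804
  P(3)·log₂(P(3)/Q(3)) = 0.2453·log₂(0.2453/0.1693) = 0.13123
  P(4)·log₂(P(4)/Q(4)) = 0.1424·log₂(0.1424/0.4526) = -0.23756

D_KL(P||Q) = -0.10637 + 0.83804 + 0.13123 - 0.23756 = 0.62534 ≈ 0.6253 bits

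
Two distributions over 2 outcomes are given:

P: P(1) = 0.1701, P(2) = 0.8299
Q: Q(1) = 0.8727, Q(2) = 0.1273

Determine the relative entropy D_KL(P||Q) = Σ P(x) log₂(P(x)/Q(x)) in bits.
1.8434 bits

D_KL(P||Q) = Σ P(x) log₂(P(x)/Q(x))

Computing term by term:
  P(1)·log₂(P(1)/Q(1)) = 0.1701·log₂(0.1701/0.8727) = -0.40128
  P(2)·log₂(P(2)/Q(2)) = 0.8299·log₂(0.8299/0.1273) = 2.24463

D_KL(P||Q) = -0.40128 + 2.24463 = 1.84335 ≈ 1.8434 bits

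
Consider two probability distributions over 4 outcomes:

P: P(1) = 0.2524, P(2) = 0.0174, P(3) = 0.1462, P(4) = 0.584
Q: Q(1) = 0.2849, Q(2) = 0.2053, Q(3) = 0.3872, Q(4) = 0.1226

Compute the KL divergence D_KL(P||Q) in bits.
1.0037 bits

D_KL(P||Q) = Σ P(x) log₂(P(x)/Q(x))

Computing term by term:
  P(1)·log₂(P(1)/Q(1)) = 0.2524·log₂(0.2524/0.2849) = -0.04411
  P(2)·log₂(P(2)/Q(2)) = 0.0174·log₂(0.0174/0.2053) = -0.06195
  P(3)·log₂(P(3)/Q(3)) = 0.1462·log₂(0.1462/0.3872) = -0.20543
  P(4)·log₂(P(4)/Q(4)) = 0.584·log₂(0.584/0.1226) = 1.31517

D_KL(P||Q) = -0.04411 - 0.06195 - 0.20543 + 1.31517 = 1.00368 ≈ 1.0037 bits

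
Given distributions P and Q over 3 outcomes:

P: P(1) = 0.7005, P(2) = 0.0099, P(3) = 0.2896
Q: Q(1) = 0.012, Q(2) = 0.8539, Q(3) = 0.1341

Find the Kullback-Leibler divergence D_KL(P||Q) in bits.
4.3680 bits

D_KL(P||Q) = Σ P(x) log₂(P(x)/Q(x))

Computing term by term:
  P(1)·log₂(P(1)/Q(1)) = 0.7005·log₂(0.7005/0.012) = 4.11003
  P(2)·log₂(P(2)/Q(2)) = 0.0099·log₂(0.0099/0.8539) = -0.06366
  P(3)·log₂(P(3)/Q(3)) = 0.2896·log₂(0.2896/0.1341) = 0.32167

D_KL(P||Q) = 4.11003 - 0.06366 + 0.32167 = 4.36804 ≈ 4.3680 bits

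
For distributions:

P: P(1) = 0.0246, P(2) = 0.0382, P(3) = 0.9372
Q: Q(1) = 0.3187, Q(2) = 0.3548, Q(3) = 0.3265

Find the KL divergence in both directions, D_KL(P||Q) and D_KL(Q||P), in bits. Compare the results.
D_KL(P||Q) = 1.2120 bits, D_KL(Q||P) = 1.8219 bits. D_KL(Q||P) is larger than D_KL(P||Q) by 0.6099 bits; the two directions differ.

D_KL(P||Q) = Σ P(x) log₂(P(x)/Q(x))

Computing term by term:
  P(1)·log₂(P(1)/Q(1)) = 0.0246·log₂(0.0246/0.3187) = -0.09091
  P(2)·log₂(P(2)/Q(2)) = 0.0382·log₂(0.0382/0.3548) = -0.12283
  P(3)·log₂(P(3)/Q(3)) = 0.9372·log₂(0.9372/0.3265) = 1.42574

D_KL(P||Q) = -0.09091 - 0.12283 + 1.42574 = 1.21200 ≈ 1.2120 bits

D_KL(Q||P) = Σ Q(x) log₂(Q(x)/P(x))

Computing term by term:
  Q(1)·log₂(Q(1)/P(1)) = 0.3187·log₂(0.3187/0.0246) = 1.17775
  Q(2)·log₂(Q(2)/P(2)) = 0.3548·log₂(0.3548/0.0382) = 1.14081
  Q(3)·log₂(Q(3)/P(3)) = 0.3265·log₂(0.3265/0.9372) = -0.49670

D_KL(Q||P) = 1.17775 + 1.14081 - 0.49670 = 1.82186 ≈ 1.8219 bits

These are NOT equal (difference: 0.6099 bits). KL divergence is asymmetric: D_KL(P||Q) ≠ D_KL(Q||P) in general.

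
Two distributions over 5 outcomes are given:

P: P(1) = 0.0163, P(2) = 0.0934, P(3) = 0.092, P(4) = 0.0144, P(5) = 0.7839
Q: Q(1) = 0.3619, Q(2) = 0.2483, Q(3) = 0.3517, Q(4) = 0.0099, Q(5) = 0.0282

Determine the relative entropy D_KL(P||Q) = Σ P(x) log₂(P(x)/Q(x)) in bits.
3.3854 bits

D_KL(P||Q) = Σ P(x) log₂(P(x)/Q(x))

Computing term by term:
  P(1)·log₂(P(1)/Q(1)) = 0.0163·log₂(0.0163/0.3619) = -0.07290
  P(2)·log₂(P(2)/Q(2)) = 0.0934·log₂(0.0934/0.2483) = -0.13175
  P(3)·log₂(P(3)/Q(3)) = 0.092·log₂(0.092/0.3517) = -0.17799
  P(4)·log₂(P(4)/Q(4)) = 0.0144·log₂(0.0144/0.0099) = 0.00778
  P(5)·log₂(P(5)/Q(5)) = 0.7839·log₂(0.7839/0.0282) = 3.76029

D_KL(P||Q) = -0.07290 - 0.13175 - 0.17799 + 0.00778 + 3.76029 = 3.38543 ≈ 3.3854 bits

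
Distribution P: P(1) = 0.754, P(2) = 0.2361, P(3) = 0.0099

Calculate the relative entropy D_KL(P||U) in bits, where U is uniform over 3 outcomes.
0.7202 bits

U(i) = 1/3 for all i

D_KL(P||U) = Σ P(x) log₂(P(x) / (1/3))
           = Σ P(x) log₂(P(x)) + log₂(3)
           = log₂(3) - H(P)

H(P) = -Σ P(x) log₂(P(x)):
  -P(1)·log₂(P(1)) = -(0.754)·log₂(0.754) = 0.30715
  -P(2)·log₂(P(2)) = -(0.2361)·log₂(0.2361) = 0.49169
  -P(3)·log₂(P(3)) = -(0.0099)·log₂(0.0099) = 0.06592
H(P) = 0.30715 + 0.49169 + 0.06592 = 0.86476 bits

log₂(3) = 1.58496 bits

D_KL(P||U) = 1.58496 - 0.86476 = 0.72020 ≈ 0.7202 bits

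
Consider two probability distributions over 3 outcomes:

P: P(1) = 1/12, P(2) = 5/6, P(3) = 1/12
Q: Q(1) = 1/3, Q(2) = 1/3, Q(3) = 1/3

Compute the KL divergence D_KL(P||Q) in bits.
0.7683 bits

D_KL(P||Q) = Σ P(x) log₂(P(x)/Q(x))

Computing term by term:
  P(1)·log₂(P(1)/Q(1)) = (1/12)·log₂((1/12)/(1/3)) = -0.16667
  P(2)·log₂(P(2)/Q(2)) = (5/6)·log₂((5/6)/(1/3)) = 1.10161
  P(3)·log₂(P(3)/Q(3)) = (1/12)·log₂((1/12)/(1/3)) = -0.16667

D_KL(P||Q) = -0.16667 + 1.10161 - 0.16667 = 0.76827 ≈ 0.7683 bits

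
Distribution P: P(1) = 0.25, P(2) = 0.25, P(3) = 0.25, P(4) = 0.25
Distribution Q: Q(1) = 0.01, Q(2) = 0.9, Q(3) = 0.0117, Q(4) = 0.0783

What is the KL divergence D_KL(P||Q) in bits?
2.2220 bits

D_KL(P||Q) = Σ P(x) log₂(P(x)/Q(x))

Computing term by term:
  P(1)·log₂(P(1)/Q(1)) = 0.25·log₂(0.25/0.01) = 1.16096
  P(2)·log₂(P(2)/Q(2)) = 0.25·log₂(0.25/0.9) = -0.46200
  P(3)·log₂(P(3)/Q(3)) = 0.25·log₂(0.25/0.0117) = 1.10434
  P(4)·log₂(P(4)/Q(4)) = 0.25·log₂(0.25/0.0783) = 0.41871

D_KL(P||Q) = 1.16096 - 0.46200 + 1.10434 + 0.41871 = 2.22201 ≈ 2.2220 bits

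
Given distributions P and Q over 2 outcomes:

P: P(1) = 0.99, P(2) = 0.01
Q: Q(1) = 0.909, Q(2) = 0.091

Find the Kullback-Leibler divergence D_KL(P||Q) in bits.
0.0901 bits

D_KL(P||Q) = Σ P(x) log₂(P(x)/Q(x))

Computing term by term:
  P(1)·log₂(P(1)/Q(1)) = 0.99·log₂(0.99/0.909) = 0.12192
  P(2)·log₂(P(2)/Q(2)) = 0.01·log₂(0.01/0.091) = -0.03186

D_KL(P||Q) = 0.12192 - 0.03186 = 0.09006 ≈ 0.0901 bits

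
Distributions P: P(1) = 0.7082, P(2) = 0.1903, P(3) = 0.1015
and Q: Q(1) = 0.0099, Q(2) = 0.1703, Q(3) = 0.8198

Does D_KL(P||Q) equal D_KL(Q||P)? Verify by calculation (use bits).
D_KL(P||Q) = 4.0875 bits, D_KL(Q||P) = 2.3824 bits. No — D_KL(P||Q) ≠ D_KL(Q||P) for this pair.

D_KL(P||Q) = Σ P(x) log₂(P(x)/Q(x))

Computing term by term:
  P(1)·log₂(P(1)/Q(1)) = 0.7082·log₂(0.7082/0.0099) = 4.36293
  P(2)·log₂(P(2)/Q(2)) = 0.1903·log₂(0.1903/0.1703) = 0.03049
  P(3)·log₂(P(3)/Q(3)) = 0.1015·log₂(0.1015/0.8198) = -0.30590

D_KL(P||Q) = 4.36293 + 0.03049 - 0.30590 = 4.08752 ≈ 4.0875 bits

D_KL(Q||P) = Σ Q(x) log₂(Q(x)/P(x))

Computing term by term:
  Q(1)·log₂(Q(1)/P(1)) = 0.0099·log₂(0.0099/0.7082) = -0.06099
  Q(2)·log₂(Q(2)/P(2)) = 0.1703·log₂(0.1703/0.1903) = -0.02728
  Q(3)·log₂(Q(3)/P(3)) = 0.8198·log₂(0.8198/0.1015) = 2.47071

D_KL(Q||P) = -0.06099 - 0.02728 + 2.47071 = 2.38244 ≈ 2.3824 bits

These are NOT equal (difference: 1.7051 bits). KL divergence is asymmetric: D_KL(P||Q) ≠ D_KL(Q||P) in general.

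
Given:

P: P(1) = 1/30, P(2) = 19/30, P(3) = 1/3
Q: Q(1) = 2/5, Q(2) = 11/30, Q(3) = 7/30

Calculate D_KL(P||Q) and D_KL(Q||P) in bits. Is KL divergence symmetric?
D_KL(P||Q) = 0.5514 bits, D_KL(Q||P) = 1.0248 bits. No, KL divergence is not symmetric.

D_KL(P||Q) = Σ P(x) log₂(P(x)/Q(x))

Computing term by term:
  P(1)·log₂(P(1)/Q(1)) = (1/30)·log₂((1/30)/(2/5)) = -0.11950
  P(2)·log₂(P(2)/Q(2)) = (19/30)·log₂((19/30)/(11/30)) = 0.49938
  P(3)·log₂(P(3)/Q(3)) = (1/3)·log₂((1/3)/(7/30)) = 0.17152

D_KL(P||Q) = -0.11950 + 0.49938 + 0.17152 = 0.55140 ≈ 0.5514 bits

D_KL(Q||P) = Σ Q(x) log₂(Q(x)/P(x))

Computing term by term:
  Q(1)·log₂(Q(1)/P(1)) = (2/5)·log₂((2/5)/(1/30)) = 1.43399
  Q(2)·log₂(Q(2)/P(2)) = (11/30)·log₂((11/30)/(19/30)) = -0.28912
  Q(3)·log₂(Q(3)/P(3)) = (7/30)·log₂((7/30)/(1/3)) = -0.12007

D_KL(Q||P) = 1.43399 - 0.28912 - 0.12007 = 1.02480 ≈ 1.0248 bits

These are NOT equal (difference: 0.4734 bits). KL divergence is asymmetric: D_KL(P||Q) ≠ D_KL(Q||P) in general.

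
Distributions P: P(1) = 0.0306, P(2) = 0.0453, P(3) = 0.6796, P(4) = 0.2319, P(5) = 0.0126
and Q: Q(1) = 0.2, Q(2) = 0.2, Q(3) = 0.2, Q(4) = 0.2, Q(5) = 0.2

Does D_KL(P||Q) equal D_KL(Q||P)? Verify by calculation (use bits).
D_KL(P||Q) = 1.0186 bits, D_KL(Q||P) = 1.3722 bits. No — D_KL(P||Q) ≠ D_KL(Q||P) for this pair.

D_KL(P||Q) = Σ P(x) log₂(P(x)/Q(x))

Computing term by term:
  P(1)·log₂(P(1)/Q(1)) = 0.0306·log₂(0.0306/0.2) = -0.08288
  P(2)·log₂(P(2)/Q(2)) = 0.0453·log₂(0.0453/0.2) = -0.09705
  P(3)·log₂(P(3)/Q(3)) = 0.6796·log₂(0.6796/0.2) = 1.19928
  P(4)·log₂(P(4)/Q(4)) = 0.2319·log₂(0.2319/0.2) = 0.04951
  P(5)·log₂(P(5)/Q(5)) = 0.0126·log₂(0.0126/0.2) = -0.05026

D_KL(P||Q) = -0.08288 - 0.09705 + 1.19928 + 0.04951 - 0.05026 = 1.01860 ≈ 1.0186 bits

D_KL(Q||P) = Σ Q(x) log₂(Q(x)/P(x))

Computing term by term:
  Q(1)·log₂(Q(1)/P(1)) = 0.2·log₂(0.2/0.0306) = 0.54168
  Q(2)·log₂(Q(2)/P(2)) = 0.2·log₂(0.2/0.0453) = 0.42848
  Q(3)·log₂(Q(3)/P(3)) = 0.2·log₂(0.2/0.6796) = -0.35294
  Q(4)·log₂(Q(4)/P(4)) = 0.2·log₂(0.2/0.2319) = -0.04270
  Q(5)·log₂(Q(5)/P(5)) = 0.2·log₂(0.2/0.0126) = 0.79770

D_KL(Q||P) = 0.54168 + 0.42848 - 0.35294 - 0.04270 + 0.79770 = 1.37222 ≈ 1.3722 bits

These are NOT equal (difference: 0.3536 bits). KL divergence is asymmetric: D_KL(P||Q) ≠ D_KL(Q||P) in general.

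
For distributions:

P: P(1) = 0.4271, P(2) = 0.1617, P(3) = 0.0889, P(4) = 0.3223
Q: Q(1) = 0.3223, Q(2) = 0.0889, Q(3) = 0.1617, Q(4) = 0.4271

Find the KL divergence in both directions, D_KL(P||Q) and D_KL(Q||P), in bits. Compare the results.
D_KL(P||Q) = 0.1054 bits, D_KL(Q||P) = 0.1054 bits. The two directions give exactly the same value for this pair.

D_KL(P||Q) = Σ P(x) log₂(P(x)/Q(x))

Computing term by term:
  P(1)·log₂(P(1)/Q(1)) = 0.4271·log₂(0.4271/0.3223) = 0.17348
  P(2)·log₂(P(2)/Q(2)) = 0.1617·log₂(0.1617/0.0889) = 0.13956
  P(3)·log₂(P(3)/Q(3)) = 0.0889·log₂(0.0889/0.1617) = -0.07673
  P(4)·log₂(P(4)/Q(4)) = 0.3223·log₂(0.3223/0.4271) = -0.13091

D_KL(P||Q) = 0.17348 + 0.13956 - 0.07673 - 0.13091 = 0.10540 ≈ 0.1054 bits

D_KL(Q||P) = Σ Q(x) log₂(Q(x)/P(x))

Computing term by term:
  Q(1)·log₂(Q(1)/P(1)) = 0.3223·log₂(0.3223/0.4271) = -0.13091
  Q(2)·log₂(Q(2)/P(2)) = 0.0889·log₂(0.0889/0.1617) = -0.07673
  Q(3)·log₂(Q(3)/P(3)) = 0.1617·log₂(0.1617/0.0889) = 0.13956
  Q(4)·log₂(Q(4)/P(4)) = 0.4271·log₂(0.4271/0.3223) = 0.17348

D_KL(Q||P) = -0.13091 - 0.07673 + 0.13956 + 0.17348 = 0.10540 ≈ 0.1054 bits

These ARE equal here. Q is P with outcomes relabeled (Q(1) = P(4), Q(2) = P(3), Q(3) = P(2), Q(4) = P(1)) by a relabeling that is its own inverse, so the two sums contain exactly the same terms in a different order. This is a special case — KL divergence is not symmetric in general: D_KL(P||Q) ≠ D_KL(Q||P) for most P, Q.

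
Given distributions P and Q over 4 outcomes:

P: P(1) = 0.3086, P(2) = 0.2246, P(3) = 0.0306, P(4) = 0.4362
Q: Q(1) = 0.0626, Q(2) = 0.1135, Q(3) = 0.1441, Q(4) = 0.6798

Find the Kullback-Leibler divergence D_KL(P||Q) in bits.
0.5838 bits

D_KL(P||Q) = Σ P(x) log₂(P(x)/Q(x))

Computing term by term:
  P(1)·log₂(P(1)/Q(1)) = 0.3086·log₂(0.3086/0.0626) = 0.71024
  P(2)·log₂(P(2)/Q(2)) = 0.2246·log₂(0.2246/0.1135) = 0.22116
  P(3)·log₂(P(3)/Q(3)) = 0.0306·log₂(0.0306/0.1441) = -0.06841
  P(4)·log₂(P(4)/Q(4)) = 0.4362·log₂(0.4362/0.6798) = -0.27922

D_KL(P||Q) = 0.71024 + 0.22116 - 0.06841 - 0.27922 = 0.58377 ≈ 0.5838 bits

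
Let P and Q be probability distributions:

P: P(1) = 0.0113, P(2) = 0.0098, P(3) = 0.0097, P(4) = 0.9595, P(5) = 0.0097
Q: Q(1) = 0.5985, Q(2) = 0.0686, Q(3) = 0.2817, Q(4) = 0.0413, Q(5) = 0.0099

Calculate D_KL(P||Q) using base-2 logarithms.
4.2146 bits

D_KL(P||Q) = Σ P(x) log₂(P(x)/Q(x))

Computing term by term:
  P(1)·log₂(P(1)/Q(1)) = 0.0113·log₂(0.0113/0.5985) = -0.06471
  P(2)·log₂(P(2)/Q(2)) = 0.0098·log₂(0.0098/0.0686) = -0.02751
  P(3)·log₂(P(3)/Q(3)) = 0.0097·log₂(0.0097/0.2817) = -0.04714
  P(4)·log₂(P(4)/Q(4)) = 0.9595·log₂(0.9595/0.0413) = 4.35428
  P(5)·log₂(P(5)/Q(5)) = 0.0097·log₂(0.0097/0.0099) = -0.00029

D_KL(P||Q) = -0.06471 - 0.02751 - 0.04714 + 4.35428 - 0.00029 = 4.21463 ≈ 4.2146 bits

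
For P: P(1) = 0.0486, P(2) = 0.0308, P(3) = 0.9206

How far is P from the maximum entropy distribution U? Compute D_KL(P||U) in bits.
1.1084 bits

U(i) = 1/3 for all i

D_KL(P||U) = Σ P(x) log₂(P(x) / (1/3))
           = Σ P(x) log₂(P(x)) + log₂(3)
           = log₂(3) - H(P)

H(P) = -Σ P(x) log₂(P(x)):
  -P(1)·log₂(P(1)) = -(0.0486)·log₂(0.0486) = 0.21204
  -P(2)·log₂(P(2)) = -(0.0308)·log₂(0.0308) = 0.15464
  -P(3)·log₂(P(3)) = -(0.9206)·log₂(0.9206) = 0.10988
H(P) = 0.21204 + 0.15464 + 0.10988 = 0.47656 bits

log₂(3) = 1.58496 bits

D_KL(P||U) = 1.58496 - 0.47656 = 1.10840 ≈ 1.1084 bits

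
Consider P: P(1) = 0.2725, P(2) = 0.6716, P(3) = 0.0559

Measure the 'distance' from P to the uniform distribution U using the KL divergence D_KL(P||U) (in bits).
0.4555 bits

U(i) = 1/3 for all i

D_KL(P||U) = Σ P(x) log₂(P(x) / (1/3))
           = Σ P(x) log₂(P(x)) + log₂(3)
           = log₂(3) - H(P)

H(P) = -Σ P(x) log₂(P(x)):
  -P(1)·log₂(P(1)) = -(0.2725)·log₂(0.2725) = 0.51112
  -P(2)·log₂(P(2)) = -(0.6716)·log₂(0.6716) = 0.38572
  -P(3)·log₂(P(3)) = -(0.0559)·log₂(0.0559) = 0.23260
H(P) = 0.51112 + 0.38572 + 0.23260 = 1.12944 bits

log₂(3) = 1.58496 bits

D_KL(P||U) = 1.58496 - 1.12944 = 0.45552 ≈ 0.4555 bits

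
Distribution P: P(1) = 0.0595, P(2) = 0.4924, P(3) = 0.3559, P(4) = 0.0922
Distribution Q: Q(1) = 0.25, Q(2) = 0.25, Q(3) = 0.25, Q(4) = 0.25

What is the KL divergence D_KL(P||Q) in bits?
0.4070 bits

D_KL(P||Q) = Σ P(x) log₂(P(x)/Q(x))

Computing term by term:
  P(1)·log₂(P(1)/Q(1)) = 0.0595·log₂(0.0595/0.25) = -0.12322
  P(2)·log₂(P(2)/Q(2)) = 0.4924·log₂(0.4924/0.25) = 0.48152
  P(3)·log₂(P(3)/Q(3)) = 0.3559·log₂(0.3559/0.25) = 0.18135
  P(4)·log₂(P(4)/Q(4)) = 0.0922·log₂(0.0922/0.25) = -0.13268

D_KL(P||Q) = -0.12322 + 0.48152 + 0.18135 - 0.13268 = 0.40697 ≈ 0.4070 bits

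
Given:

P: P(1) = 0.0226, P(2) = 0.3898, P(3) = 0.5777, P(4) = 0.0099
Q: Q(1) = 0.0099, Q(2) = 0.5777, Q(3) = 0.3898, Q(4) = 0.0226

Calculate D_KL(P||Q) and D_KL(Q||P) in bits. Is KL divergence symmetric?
D_KL(P||Q) = 0.1218 bits, D_KL(Q||P) = 0.1218 bits. The two values coincide for this particular pair, but no — KL divergence is not symmetric in general.

D_KL(P||Q) = Σ P(x) log₂(P(x)/Q(x))

Computing term by term:
  P(1)·log₂(P(1)/Q(1)) = 0.0226·log₂(0.0226/0.0099) = 0.02691
  P(2)·log₂(P(2)/Q(2)) = 0.3898·log₂(0.3898/0.5777) = -0.22125
  P(3)·log₂(P(3)/Q(3)) = 0.5777·log₂(0.5777/0.3898) = 0.32789
  P(4)·log₂(P(4)/Q(4)) = 0.0099·log₂(0.0099/0.0226) = -0.01179

D_KL(P||Q) = 0.02691 - 0.22125 + 0.32789 - 0.01179 = 0.12176 ≈ 0.1218 bits

D_KL(Q||P) = Σ Q(x) log₂(Q(x)/P(x))

Computing term by term:
  Q(1)·log₂(Q(1)/P(1)) = 0.0099·log₂(0.0099/0.0226) = -0.01179
  Q(2)·log₂(Q(2)/P(2)) = 0.5777·log₂(0.5777/0.3898) = 0.32789
  Q(3)·log₂(Q(3)/P(3)) = 0.3898·log₂(0.3898/0.5777) = -0.22125
  Q(4)·log₂(Q(4)/P(4)) = 0.0226·log₂(0.0226/0.0099) = 0.02691

D_KL(Q||P) = -0.01179 + 0.32789 - 0.22125 + 0.02691 = 0.12176 ≈ 0.1218 bits

These ARE equal here. Q is P with outcomes relabeled (Q(1) = P(4), Q(2) = P(3), Q(3) = P(2), Q(4) = P(1)) by a relabeling that is its own inverse, so the two sums contain exactly the same terms in a different order. This is a special case — KL divergence is not symmetric in general: D_KL(P||Q) ≠ D_KL(Q||P) for most P, Q.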